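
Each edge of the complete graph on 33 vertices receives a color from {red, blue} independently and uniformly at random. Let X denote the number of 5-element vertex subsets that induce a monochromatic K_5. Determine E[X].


Let X = Σ_S X_S over the C(33, 5) = 237336 subsets S of size 5, where X_S = 1 if the K_5 on S is monochromatic.
For a fixed S, the K_5 on S has C(5, 2) = 10 edges. P[all 10 edges red] = (1/2)^10, and likewise for blue, so P[monochromatic] = 2·(1/2)^10 = 2^{1 − 10} = 1/512.
By linearity: E[X] = C(33, 5) · 2^{1 − 10} = 237336 · 1/512 = 29667/64.
Numerically: E[X] ≈ 463.547.

E[X] = C(33,5)·2^(1−C(5,2)) = 29667/64 ≈ 463.547.


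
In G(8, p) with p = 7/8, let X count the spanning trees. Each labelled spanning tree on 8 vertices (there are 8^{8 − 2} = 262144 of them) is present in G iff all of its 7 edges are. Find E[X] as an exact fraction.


K_8 has 8^{8 − 2} = 262144 labelled spanning trees.
For each such spanning tree H, let X_H = 1 if all 7 edges of H are present in G. Then P[X_H = 1] = p^{7} = (7/8)^{7} = 823543/2097152.
By linearity of expectation: E[X] = Σ_H E[X_H] = 262144 · p^{7} = 262144 · 823543/2097152 = 823543/8.
Numerically: E[X] ≈ 1.03e+05.

E[X] = 262144 · (7/8)^{7} = 823543/8 ≈ 1.03e+05.


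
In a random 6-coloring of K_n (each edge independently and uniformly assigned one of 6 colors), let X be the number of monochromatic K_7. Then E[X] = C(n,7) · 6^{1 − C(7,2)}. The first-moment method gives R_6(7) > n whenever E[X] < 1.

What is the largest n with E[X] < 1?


We need C(n, 7) · 6^{1 − 21} < 1, i.e. C(n, 7) < 6^{21 − 1} = 3656158440062976.
Check values of n near the boundary:
  n = 566: C(566, 7) = 3557206237959440; 3557206237959440 < 3656158440062976? YES
  n = 567: C(567, 7) = 3601671315933933; 3601671315933933 < 3656158440062976? YES
  n = 568: C(568, 7) = 3646611956239704; 3646611956239704 < 3656158440062976? YES
  n = 569: C(569, 7) = 3692032389858348; 3692032389858348 < 3656158440062976? NO
The largest n with C(n, 7) < 3656158440062976 is n = 568 (where E[X] = 16882462760369/16926659444736 ≈ 0.99739). Hence R_6(7) > 568, i.e. R_6(7) ≥ 569.

Largest n = 568; hence R_6(7) > 568.


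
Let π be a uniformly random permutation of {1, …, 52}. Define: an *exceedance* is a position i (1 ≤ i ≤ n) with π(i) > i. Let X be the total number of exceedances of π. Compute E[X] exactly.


Write X = Σ_{i=1}^{52} X_i, where X_i = 1_{π(i) > i}.
For each fixed i, π(i) is uniform over {1, …, 52} (marginal of a uniform permutation), so P[π(i) > i] = (n − i)/n. Summing: Σ_{i=1}^{52} (n − i)/n = (0 + 1 + … + 51)/52 = 52(52 − 1)/(2·52) = (52 − 1)/2.
Hence E[X] = Σ_{i=1}^{52} (52 − i)/52 = 51/2 ≈ 25.5000.

E[X] = 51/2 = 25.5000.


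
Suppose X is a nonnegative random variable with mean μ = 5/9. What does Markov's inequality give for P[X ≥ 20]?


μ = E[X] = 5/9, a = 20.
Markov: P[X ≥ 20] ≤ μ/a = (5/9)/20 = 1/36.
Numerically: ≈ 0.0278.
(Since a = 20 > μ = 0.5556, the bound 1/36 is < 1 and informative.)

P[X ≥ 20] ≤ 1/36 ≈ 0.0278.


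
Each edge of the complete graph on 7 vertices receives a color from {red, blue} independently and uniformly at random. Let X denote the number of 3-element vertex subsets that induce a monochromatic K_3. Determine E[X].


Let X = Σ_S X_S over the C(7, 3) = 35 subsets S of size 3, where X_S = 1 if the K_3 on S is monochromatic.
For a fixed S, the K_3 on S has C(3, 2) = 3 edges. P[all 3 edges red] = (1/2)^3, and likewise for blue, so P[monochromatic] = 2·(1/2)^3 = 2^{1 − 3} = 1/4.
By linearity: E[X] = C(7, 3) · 2^{1 − 3} = 35 · 1/4 = 35/4.
Numerically: E[X] ≈ 8.750.

E[X] = C(7,3)·2^(1−C(3,2)) = 35/4 ≈ 8.750.


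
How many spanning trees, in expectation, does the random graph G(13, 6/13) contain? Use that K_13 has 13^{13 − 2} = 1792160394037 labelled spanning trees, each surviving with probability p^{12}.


K_13 has 13^{13 − 2} = 1792160394037 labelled spanning trees.
For each such spanning tree H, let X_H = 1 if all 12 edges of H are present in G. Then P[X_H = 1] = p^{12} = (6/13)^{12} = 2176782336/23298085122481.
Summing the indicators: E[X] = Σ_H E[X_H] = 1792160394037 · p^{12} = 1792160394037 · 2176782336/23298085122481 = 2176782336/13.
Numerically: E[X] ≈ 1.6744e+08.

E[X] = 1792160394037 · (6/13)^{12} = 2176782336/13 ≈ 1.6744e+08.


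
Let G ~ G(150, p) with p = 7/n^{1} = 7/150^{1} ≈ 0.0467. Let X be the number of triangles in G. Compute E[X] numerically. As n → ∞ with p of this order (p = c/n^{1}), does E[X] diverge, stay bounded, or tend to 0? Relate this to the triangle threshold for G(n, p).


Number of potential triangles: C(150, 3) = 551300.
Each occurs with probability p³ ≈ (0.0467)³ ≈ 1.01630e-04.
By linearity: E[X] = C(150, 3)·p³ ≈ 551300 · 1.01630e-04 ≈ 56.028.
Here α = 1, so p = 7/n is exactly at the triangle threshold p ~ 1/n. Asymptotically E[X] → c³/6 = 7³/6 = 343/6 ≈ 57.167, a bounded constant. In this regime the triangle count is asymptotically Poisson(c³/6).

E[X] ≈ 56.028; in regime p = Θ(1/n^{1}) E[X] stays bounded (at the triangle threshold p ~ 1/n).


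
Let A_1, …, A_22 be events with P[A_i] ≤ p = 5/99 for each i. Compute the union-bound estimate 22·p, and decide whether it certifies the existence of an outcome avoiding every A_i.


Union bound: P[∪_{i=1}^{22} A_i] ≤ Σ_i P[A_i] ≤ 22·p = 22·(5/99) = 10/9.
Numerically: 10/9 ≈ 1.1111111.
Is 10/9 < 1? NO.
Since the bound 10/9 is ≥ 1, the union bound is uninformative here; it does NOT by itself certify existence.

22·p = 10/9 ≈ 1.1111111; existence NOT certified by the union bound.


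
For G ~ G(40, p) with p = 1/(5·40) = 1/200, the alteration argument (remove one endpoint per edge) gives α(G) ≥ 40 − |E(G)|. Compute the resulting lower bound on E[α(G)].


E[|E(G)|] = C(40, 2)·p = 780 · (1/200) = 39/10.
E[α(G)] ≥ n − E[|E(G)|] = 40 − 39/10 = 361/10.
Numerically: ≈ 36.10000.
(This is only a lower bound; the true E[α(G)] may be larger.)

E[α(G)] ≥ 361/10 ≈ 36.10000.


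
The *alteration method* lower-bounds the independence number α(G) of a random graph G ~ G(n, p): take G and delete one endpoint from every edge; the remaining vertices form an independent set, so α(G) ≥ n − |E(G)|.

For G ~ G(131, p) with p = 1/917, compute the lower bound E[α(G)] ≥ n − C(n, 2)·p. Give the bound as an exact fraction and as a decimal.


E[|E(G)|] = C(131, 2)·p = 8515 · (1/917) = 65/7.
E[α(G)] ≥ n − E[|E(G)|] = 131 − 65/7 = 852/7.
Numerically: ≈ 121.7143.
(This is only a lower bound; the true E[α(G)] may be larger.)

E[α(G)] ≥ 852/7 ≈ 121.7143.


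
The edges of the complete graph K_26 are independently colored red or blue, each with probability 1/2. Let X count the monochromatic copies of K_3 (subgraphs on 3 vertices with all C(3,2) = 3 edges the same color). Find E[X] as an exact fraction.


Let X = Σ_S X_S over the C(26, 3) = 2600 subsets S of size 3, where X_S = 1 if the K_3 on S is monochromatic.
For a fixed S, the K_3 on S has C(3, 2) = 3 edges. P[all 3 edges red] = (1/2)^3, and likewise for blue, so P[monochromatic] = 2·(1/2)^3 = 2^{1 − 3} = 1/4.
Summing: E[X] = C(26, 3) · 2^{1 − 3} = 2600 · 1/4 = 650.
Numerically: E[X] ≈ 650.00000.

E[X] = C(26,3)·2^(1−C(3,2)) = 650 ≈ 650.00000.


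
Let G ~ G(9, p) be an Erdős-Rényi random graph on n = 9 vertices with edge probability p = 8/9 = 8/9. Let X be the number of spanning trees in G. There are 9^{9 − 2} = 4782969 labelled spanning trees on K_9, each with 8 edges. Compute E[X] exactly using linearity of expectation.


K_9 has 9^{9 − 2} = 4782969 labelled spanning trees.
For each such spanning tree H, let X_H = 1 if all 8 edges of H are present in G. Then P[X_H = 1] = p^{8} = (8/9)^{8} = 16777216/43046721.
By linearity: E[X] = Σ_H E[X_H] = 4782969 · p^{8} = 4782969 · 16777216/43046721 = 16777216/9.
Numerically: E[X] ≈ 1.86414e+06.

E[X] = 4782969 · (8/9)^{8} = 16777216/9 ≈ 1.86414e+06.


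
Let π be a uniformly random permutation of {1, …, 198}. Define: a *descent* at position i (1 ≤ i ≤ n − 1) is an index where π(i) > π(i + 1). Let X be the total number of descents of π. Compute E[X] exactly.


Write X = Σ X_I over i = 1, …, 197, with X_I the indicator of one descent.
There are 197 indicators.
For each fixed i, the pair (π(i), π(i+1)) is a uniformly random ordered pair of distinct values from {1, …, 198}; by symmetry P[π(i) > π(i+1)] = 1/2.
By linearity: E[X] = 197 · (1/2) = (198 − 1) · (1/2) = 197/2 ≈ 98.50000.

E[X] = 197/2 = 98.50000.


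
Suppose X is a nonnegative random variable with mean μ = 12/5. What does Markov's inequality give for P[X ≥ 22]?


μ = E[X] = 12/5, a = 22.
Markov: P[X ≥ 22] ≤ μ/a = (12/5)/22 = 6/55.
Numerically: ≈ 0.109.
(Since a = 22 > μ = 2.400, the bound 6/55 is < 1 and informative.)

P[X ≥ 22] ≤ 6/55 ≈ 0.109.


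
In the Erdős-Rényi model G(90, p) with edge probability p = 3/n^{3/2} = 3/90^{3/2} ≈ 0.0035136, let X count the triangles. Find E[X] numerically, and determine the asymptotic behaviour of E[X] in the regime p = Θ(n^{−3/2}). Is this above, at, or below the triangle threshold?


Number of potential triangles: C(90, 3) = 117480.
Each occurs with probability p³ ≈ (0.0035136)³ ≈ 4.3378294e-08.
By linearity: E[X] = C(90, 3)·p³ ≈ 117480 · 4.3378294e-08 ≈ 0.00510.
Since α = 3/2 > 1, p = c/n^{3/2} = o(1/n) is below the triangle threshold p ~ 1/n. Asymptotically E[X] ~ (c³/6)·n^{3(1−α)} = (3³/6)·n^{-1.5} → 0, so by Markov's inequality G has no triangles w.h.p.

E[X] ≈ 0.00510; in regime p = Θ(1/n^{3/2}) E[X] tends to 0 (below the triangle threshold p ~ 1/n).


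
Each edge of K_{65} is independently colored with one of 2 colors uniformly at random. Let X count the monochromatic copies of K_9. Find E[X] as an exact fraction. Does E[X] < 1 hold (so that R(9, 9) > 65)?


E[X] = C(65, 9) · 2^{1 − 36} = 31966749880 · 2^{−35} = 31966749880/34359738368.
As a reduced fraction: E[X] = 3995843735/4294967296 ≈ 0.930.
Is E[X] < 1? YES.
Since E[X] < 1, there exists a 2-coloring of K_{65} with no monochromatic K_9; hence R(9, 9) > 65.

E[X] = 3995843735/4294967296 ≈ 0.930; E[X] < 1, so R(9, 9) > 65.


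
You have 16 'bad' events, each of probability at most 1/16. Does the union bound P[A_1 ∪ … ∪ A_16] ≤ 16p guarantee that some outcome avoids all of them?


Union bound: P[∪_{i=1}^{16} A_i] ≤ Σ_i P[A_i] ≤ 16·p = 16·(1/16) = 1.
Numerically: 1 ≈ 1.000000.
Is 1 < 1? NO.
Since the bound 1 is ≥ 1, the union bound is uninformative here; it does NOT by itself certify existence.

16·p = 1 ≈ 1.000000; existence NOT certified by the union bound.


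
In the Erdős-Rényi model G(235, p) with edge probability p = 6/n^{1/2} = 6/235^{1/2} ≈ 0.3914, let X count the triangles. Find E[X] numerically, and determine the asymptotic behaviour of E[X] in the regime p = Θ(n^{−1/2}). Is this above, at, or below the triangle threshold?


Number of potential triangles: C(235, 3) = 2135445.
Each occurs with probability p³ ≈ (0.3914)³ ≈ 5.995867e-02.
By linearity: E[X] = C(235, 3)·p³ ≈ 2135445 · 5.995867e-02 ≈ 128038.4323.
Since α = 1/2 < 1, p = c/n^{1/2} ≫ 1/n is above the triangle threshold p ~ 1/n. Asymptotically E[X] ~ (c³/6)·n^{3(1−α)} = (6³/6)·n^{1.5} → ∞; triangles are abundant w.h.p.

E[X] ≈ 128038.4323; in regime p = Θ(1/n^{1/2}) E[X] diverges (above the triangle threshold p ~ 1/n).


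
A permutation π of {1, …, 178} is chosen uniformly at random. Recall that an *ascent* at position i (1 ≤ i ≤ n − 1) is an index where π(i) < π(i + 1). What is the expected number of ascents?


Write X = Σ X_I over i = 1, …, 177, with X_I the indicator of one ascent.
There are 177 indicators.
For each fixed i, the pair (π(i), π(i+1)) is a uniformly random ordered pair of distinct values from {1, …, 178}; by symmetry P[π(i) < π(i+1)] = 1/2.
By linearity: E[X] = 177 · (1/2) = (178 − 1) · (1/2) = 177/2 ≈ 88.5000.

E[X] = 177/2 = 88.5000.


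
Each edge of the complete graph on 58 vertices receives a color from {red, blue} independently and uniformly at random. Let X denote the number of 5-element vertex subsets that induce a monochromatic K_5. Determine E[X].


Let X = Σ_S X_S over the C(58, 5) = 4582116 subsets S of size 5, where X_S = 1 if the K_5 on S is monochromatic.
For a fixed S, the K_5 on S has C(5, 2) = 10 edges. P[all 10 edges red] = (1/2)^10, and likewise for blue, so P[monochromatic] = 2·(1/2)^10 = 2^{1 − 10} = 1/512.
By linearity of expectation: E[X] = C(58, 5) · 2^{1 − 10} = 4582116 · 1/512 = 1145529/128.
Numerically: E[X] ≈ 8949.445.

E[X] = C(58,5)·2^(1−C(5,2)) = 1145529/128 ≈ 8949.445.


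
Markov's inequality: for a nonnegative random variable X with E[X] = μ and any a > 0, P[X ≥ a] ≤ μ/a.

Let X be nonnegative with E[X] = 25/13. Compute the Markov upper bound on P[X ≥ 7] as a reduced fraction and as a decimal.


μ = E[X] = 25/13, a = 7.
Markov: P[X ≥ 7] ≤ μ/a = (25/13)/7 = 25/91.
Numerically: ≈ 0.275.
(Since a = 7 > μ = 1.923, the bound 25/91 is < 1 and informative.)

P[X ≥ 7] ≤ 25/91 ≈ 0.275.


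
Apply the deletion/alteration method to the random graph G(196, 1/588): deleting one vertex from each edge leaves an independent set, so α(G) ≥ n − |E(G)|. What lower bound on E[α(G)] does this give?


E[|E(G)|] = C(196, 2)·p = 19110 · (1/588) = 65/2.
E[α(G)] ≥ n − E[|E(G)|] = 196 − 65/2 = 327/2.
Numerically: ≈ 163.500000.
(This is only a lower bound; the true E[α(G)] may be larger.)

E[α(G)] ≥ 327/2 ≈ 163.500000.


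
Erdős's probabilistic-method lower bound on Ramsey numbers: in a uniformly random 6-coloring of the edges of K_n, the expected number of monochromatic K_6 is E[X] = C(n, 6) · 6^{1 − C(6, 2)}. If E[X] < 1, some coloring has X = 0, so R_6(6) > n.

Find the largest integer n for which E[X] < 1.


We need C(n, 6) · 6^{1 − 15} < 1, i.e. C(n, 6) < 6^{15 − 1} = 78364164096.
Check values of n near the boundary:
  n = 193: C(193, 6) = 66364016544; 66364016544 < 78364164096? YES
  n = 194: C(194, 6) = 68482017072; 68482017072 < 78364164096? YES
  n = 195: C(195, 6) = 70656049360; 70656049360 < 78364164096? YES
  n = 196: C(196, 6) = 72887293024; 72887293024 < 78364164096? YES
  n = 197: C(197, 6) = 75176946208; 75176946208 < 78364164096? YES
  n = 198: C(198, 6) = 77526225777; 77526225777 < 78364164096? YES
  n = 199: C(199, 6) = 79936367511; 79936367511 < 78364164096? NO
  n = 200: C(200, 6) = 82408626300; 82408626300 < 78364164096? NO
  n = 201: C(201, 6) = 84944276340; 84944276340 < 78364164096? NO
The largest n with C(n, 6) < 78364164096 is n = 198 (where E[X] = 25842075259/26121388032 ≈ 0.9893071). Hence R_6(6) > 198, i.e. R_6(6) ≥ 199.

Largest n = 198; hence R_6(6) > 198.


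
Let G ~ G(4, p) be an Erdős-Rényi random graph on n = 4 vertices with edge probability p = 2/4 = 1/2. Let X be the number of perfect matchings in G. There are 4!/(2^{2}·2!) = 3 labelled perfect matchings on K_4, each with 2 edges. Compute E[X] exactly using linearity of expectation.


K_4 has 4!/(2^{2}·2!) = 3 labelled perfect matchings.
For each such perfect matching H, let X_H = 1 if all 2 edges of H are present in G. Then P[X_H = 1] = p^{2} = (1/2)^{2} = 1/4.
By linearity of expectation: E[X] = Σ_H E[X_H] = 3 · p^{2} = 3 · 1/4 = 3/4.
Numerically: E[X] ≈ 0.75.

E[X] = 3 · (1/2)^{2} = 3/4 ≈ 0.75.


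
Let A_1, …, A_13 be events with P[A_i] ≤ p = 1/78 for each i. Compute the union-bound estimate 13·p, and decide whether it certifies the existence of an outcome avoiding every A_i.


Union bound: P[∪_{i=1}^{13} A_i] ≤ Σ_i P[A_i] ≤ 13·p = 13·(1/78) = 1/6.
Numerically: 1/6 ≈ 0.1666667.
Is 1/6 < 1? YES.
Since P[∪ A_i] ≤ 1/6 < 1, the complement has P[∩ A_i^c] ≥ 1 − 1/6 = 5/6 > 0, so some outcome avoids every A_i.

13·p = 1/6 ≈ 0.1666667; existence CERTIFIED by the union bound.


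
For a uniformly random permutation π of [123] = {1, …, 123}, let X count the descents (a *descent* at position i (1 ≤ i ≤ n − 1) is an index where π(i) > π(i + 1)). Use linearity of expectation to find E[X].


Write X = Σ X_I over i = 1, …, 122, with X_I the indicator of one descent.
There are 122 indicators.
For each fixed i, the pair (π(i), π(i+1)) is a uniformly random ordered pair of distinct values from {1, …, 123}; by symmetry P[π(i) > π(i+1)] = 1/2.
By linearity: E[X] = 122 · (1/2) = (123 − 1) · (1/2) = 61 ≈ 61.00000.

E[X] = 61 = 61.00000.


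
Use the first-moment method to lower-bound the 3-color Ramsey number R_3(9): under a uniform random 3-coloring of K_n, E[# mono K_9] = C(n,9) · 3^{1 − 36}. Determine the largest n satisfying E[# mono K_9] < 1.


We need C(n, 9) · 3^{1 − 36} < 1, i.e. C(n, 9) < 3^{36 − 1} = 50031545098999707.
Check values of n near the boundary:
  n = 298: C(298, 9) = 45207677551849890; 45207677551849890 < 50031545098999707? YES
  n = 299: C(299, 9) = 46610674441390059; 46610674441390059 < 50031545098999707? YES
  n = 300: C(300, 9) = 48052241692154700; 48052241692154700 < 50031545098999707? YES
  n = 301: C(301, 9) = 49533303936090975; 49533303936090975 < 50031545098999707? YES
  n = 302: C(302, 9) = 51054804739588650; 51054804739588650 < 50031545098999707? NO
  n = 303: C(303, 9) = 52617706925494425; 52617706925494425 < 50031545098999707? NO
The largest n with C(n, 9) < 50031545098999707 is n = 301 (where E[X] = 16511101312030325/16677181699666569 ≈ 0.990041). Hence R_3(9) > 301, i.e. R_3(9) ≥ 302.

Largest n = 301; hence R_3(9) > 301.


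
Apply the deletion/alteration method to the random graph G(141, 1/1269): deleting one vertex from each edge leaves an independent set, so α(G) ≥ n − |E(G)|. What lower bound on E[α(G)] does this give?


E[|E(G)|] = C(141, 2)·p = 9870 · (1/1269) = 70/9.
E[α(G)] ≥ n − E[|E(G)|] = 141 − 70/9 = 1199/9.
Numerically: ≈ 133.222222.
(This is only a lower bound; the true E[α(G)] may be larger.)

E[α(G)] ≥ 1199/9 ≈ 133.222222.


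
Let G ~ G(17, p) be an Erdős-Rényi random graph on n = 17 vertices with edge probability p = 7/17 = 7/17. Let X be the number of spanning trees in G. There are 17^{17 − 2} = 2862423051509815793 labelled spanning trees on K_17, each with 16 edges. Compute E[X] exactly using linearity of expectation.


K_17 has 17^{17 − 2} = 2862423051509815793 labelled spanning trees.
For each such spanning tree H, let X_H = 1 if all 16 edges of H are present in G. Then P[X_H = 1] = p^{16} = (7/17)^{16} = 33232930569601/48661191875666868481.
By linearity of expectation: E[X] = Σ_H E[X_H] = 2862423051509815793 · p^{16} = 2862423051509815793 · 33232930569601/48661191875666868481 = 33232930569601/17.
Numerically: E[X] ≈ 1.9549e+12.

E[X] = 2862423051509815793 · (7/17)^{16} = 33232930569601/17 ≈ 1.9549e+12.


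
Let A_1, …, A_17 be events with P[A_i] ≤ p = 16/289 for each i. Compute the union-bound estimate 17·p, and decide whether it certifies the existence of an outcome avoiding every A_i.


Union bound: P[∪_{i=1}^{17} A_i] ≤ Σ_i P[A_i] ≤ 17·p = 17·(16/289) = 16/17.
Numerically: 16/17 ≈ 0.9411765.
Is 16/17 < 1? YES.
Since P[∪ A_i] ≤ 16/17 < 1, the complement has P[∩ A_i^c] ≥ 1 − 16/17 = 1/17 > 0, so some outcome avoids every A_i.

17·p = 16/17 ≈ 0.9411765; existence CERTIFIED by the union bound.


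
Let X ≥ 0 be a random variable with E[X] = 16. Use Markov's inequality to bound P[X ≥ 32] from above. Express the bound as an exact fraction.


μ = E[X] = 16, a = 32.
Markov: P[X ≥ 32] ≤ μ/a = (16)/32 = 1/2.
Numerically: ≈ 0.5000.
(Since a = 32 > μ = 16.0000, the bound 1/2 is < 1 and informative.)

P[X ≥ 32] ≤ 1/2 ≈ 0.5000.


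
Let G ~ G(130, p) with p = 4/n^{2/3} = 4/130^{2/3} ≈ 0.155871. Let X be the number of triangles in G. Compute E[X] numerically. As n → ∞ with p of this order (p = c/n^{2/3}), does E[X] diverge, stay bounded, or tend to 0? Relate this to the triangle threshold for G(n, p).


Number of potential triangles: C(130, 3) = 357760.
Each occurs with probability p³ ≈ (0.155871)³ ≈ 3.78698225e-03.
By linearity: E[X] = C(130, 3)·p³ ≈ 357760 · 3.78698225e-03 ≈ 1354.830769.
Since α = 2/3 < 1, p = c/n^{2/3} ≫ 1/n is above the triangle threshold p ~ 1/n. Asymptotically E[X] ~ (c³/6)·n^{3(1−α)} = (4³/6)·n^{1} → ∞; triangles are abundant w.h.p.

E[X] ≈ 1354.830769; in regime p = Θ(1/n^{2/3}) E[X] diverges (above the triangle threshold p ~ 1/n).


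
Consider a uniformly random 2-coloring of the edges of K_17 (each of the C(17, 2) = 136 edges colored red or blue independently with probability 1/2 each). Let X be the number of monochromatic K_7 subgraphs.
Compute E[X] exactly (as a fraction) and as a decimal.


Let X = Σ_S X_S over the C(17, 7) = 19448 subsets S of size 7, where X_S = 1 if the K_7 on S is monochromatic.
For a fixed S, the K_7 on S has C(7, 2) = 21 edges. P[all 21 edges red] = (1/2)^21, and likewise for blue, so P[monochromatic] = 2·(1/2)^21 = 2^{1 − 21} = 1/1048576.
Summing: E[X] = C(17, 7) · 2^{1 − 21} = 19448 · 1/1048576 = 2431/131072.
Numerically: E[X] ≈ 0.018547.

E[X] = C(17,7)·2^(1−C(7,2)) = 2431/131072 ≈ 0.018547.


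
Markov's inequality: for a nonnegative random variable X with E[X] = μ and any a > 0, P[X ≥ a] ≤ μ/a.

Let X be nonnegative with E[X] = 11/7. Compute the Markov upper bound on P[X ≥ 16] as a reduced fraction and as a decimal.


μ = E[X] = 11/7, a = 16.
Markov: P[X ≥ 16] ≤ μ/a = (11/7)/16 = 11/112.
Numerically: ≈ 0.098214.
(Since a = 16 > μ = 1.571429, the bound 11/112 is < 1 and informative.)

P[X ≥ 16] ≤ 11/112 ≈ 0.098214.


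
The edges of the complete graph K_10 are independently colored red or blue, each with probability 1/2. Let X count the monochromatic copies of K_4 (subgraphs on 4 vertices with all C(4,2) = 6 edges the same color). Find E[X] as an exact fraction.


Let X = Σ_S X_S over the C(10, 4) = 210 subsets S of size 4, where X_S = 1 if the K_4 on S is monochromatic.
For a fixed S, the K_4 on S has C(4, 2) = 6 edges. P[all 6 edges red] = (1/2)^6, and likewise for blue, so P[monochromatic] = 2·(1/2)^6 = 2^{1 − 6} = 1/32.
By linearity: E[X] = C(10, 4) · 2^{1 − 6} = 210 · 1/32 = 105/16.
Numerically: E[X] ≈ 6.562.

E[X] = C(10,4)·2^(1−C(4,2)) = 105/16 ≈ 6.562.


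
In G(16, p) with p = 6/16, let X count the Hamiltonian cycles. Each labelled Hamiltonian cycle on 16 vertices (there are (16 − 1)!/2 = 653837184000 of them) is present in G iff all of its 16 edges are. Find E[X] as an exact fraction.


K_16 has (16 − 1)!/2 = 653837184000 labelled Hamiltonian cycles.
For each such Hamiltonian cycle H, let X_H = 1 if all 16 edges of H are present in G. Then P[X_H = 1] = p^{16} = (3/8)^{16} = 43046721/281474976710656.
By linearity: E[X] = Σ_H E[X_H] = 653837184000 · p^{16} = 653837184000 · 43046721/281474976710656 = 27485885585032875/274877906944.
Numerically: E[X] ≈ 99993.1.

E[X] = 653837184000 · (3/8)^{16} = 27485885585032875/274877906944 ≈ 99993.1.


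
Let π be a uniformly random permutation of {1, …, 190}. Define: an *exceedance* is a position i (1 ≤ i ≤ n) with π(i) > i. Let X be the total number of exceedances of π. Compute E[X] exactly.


Write X = Σ_{i=1}^{190} X_i, where X_i = 1_{π(i) > i}.
For each fixed i, π(i) is uniform over {1, …, 190} (marginal of a uniform permutation), so P[π(i) > i] = (n − i)/n. Summing: Σ_{i=1}^{190} (n − i)/n = (0 + 1 + … + 189)/190 = 190(190 − 1)/(2·190) = (190 − 1)/2.
Hence E[X] = Σ_{i=1}^{190} (190 − i)/190 = 189/2 ≈ 94.50000.

E[X] = 189/2 = 94.50000.


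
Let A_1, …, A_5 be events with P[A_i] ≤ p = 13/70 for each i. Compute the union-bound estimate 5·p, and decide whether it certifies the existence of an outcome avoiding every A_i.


Union bound: P[∪_{i=1}^{5} A_i] ≤ Σ_i P[A_i] ≤ 5·p = 5·(13/70) = 13/14.
Numerically: 13/14 ≈ 0.929.
Is 13/14 < 1? YES.
Since P[∪ A_i] ≤ 13/14 < 1, the complement has P[∩ A_i^c] ≥ 1 − 13/14 = 1/14 > 0, so some outcome avoids every A_i.

5·p = 13/14 ≈ 0.929; existence CERTIFIED by the union bound.


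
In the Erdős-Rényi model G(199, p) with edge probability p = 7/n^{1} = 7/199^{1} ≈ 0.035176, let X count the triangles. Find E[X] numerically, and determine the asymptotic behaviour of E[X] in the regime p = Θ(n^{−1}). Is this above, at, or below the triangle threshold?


Number of potential triangles: C(199, 3) = 1293699.
Each occurs with probability p³ ≈ (0.035176)³ ≈ 4.3524610e-05.
By linearity: E[X] = C(199, 3)·p³ ≈ 1293699 · 4.3524610e-05 ≈ 56.30774.
Here α = 1, so p = 7/n is exactly at the triangle threshold p ~ 1/n. Asymptotically E[X] → c³/6 = 7³/6 = 343/6 ≈ 57.16667, a bounded constant. In this regime the triangle count is asymptotically Poisson(c³/6).

E[X] ≈ 56.30774; in regime p = Θ(1/n^{1}) E[X] stays bounded (at the triangle threshold p ~ 1/n).


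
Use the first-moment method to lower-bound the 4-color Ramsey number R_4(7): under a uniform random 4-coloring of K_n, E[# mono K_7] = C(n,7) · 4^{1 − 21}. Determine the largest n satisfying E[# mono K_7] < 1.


We need C(n, 7) · 4^{1 − 21} < 1, i.e. C(n, 7) < 4^{21 − 1} = 1099511627776.
Check values of n near the boundary:
  n = 178: C(178, 7) = 996867063280; 996867063280 < 1099511627776? YES
  n = 179: C(179, 7) = 1037437234460; 1037437234460 < 1099511627776? YES
  n = 180: C(180, 7) = 1079414463600; 1079414463600 < 1099511627776? YES
  n = 181: C(181, 7) = 1122839183400; 1122839183400 < 1099511627776? NO
The largest n with C(n, 7) < 1099511627776 is n = 180 (where E[X] = 67463403975/68719476736 ≈ 0.98172). Hence R_4(7) > 180, i.e. R_4(7) ≥ 181.

Largest n = 180; hence R_4(7) > 180.


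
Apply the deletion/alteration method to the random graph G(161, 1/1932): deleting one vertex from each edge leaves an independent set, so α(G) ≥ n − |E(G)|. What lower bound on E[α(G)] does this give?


E[|E(G)|] = C(161, 2)·p = 12880 · (1/1932) = 20/3.
E[α(G)] ≥ n − E[|E(G)|] = 161 − 20/3 = 463/3.
Numerically: ≈ 154.333333.
(This is only a lower bound; the true E[α(G)] may be larger.)

E[α(G)] ≥ 463/3 ≈ 154.333333.


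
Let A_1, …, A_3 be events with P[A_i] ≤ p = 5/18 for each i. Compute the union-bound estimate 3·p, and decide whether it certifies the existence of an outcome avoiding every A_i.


Union bound: P[∪_{i=1}^{3} A_i] ≤ Σ_i P[A_i] ≤ 3·p = 3·(5/18) = 5/6.
Numerically: 5/6 ≈ 0.833.
Is 5/6 < 1? YES.
Since P[∪ A_i] ≤ 5/6 < 1, the complement has P[∩ A_i^c] ≥ 1 − 5/6 = 1/6 > 0, so some outcome avoids every A_i.

3·p = 5/6 ≈ 0.833; existence CERTIFIED by the union bound.


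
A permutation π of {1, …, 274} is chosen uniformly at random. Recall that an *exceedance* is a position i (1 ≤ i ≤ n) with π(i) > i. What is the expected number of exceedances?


Write X = Σ_{i=1}^{274} X_i, where X_i = 1_{π(i) > i}.
For each fixed i, π(i) is uniform over {1, …, 274} (marginal of a uniform permutation), so P[π(i) > i] = (n − i)/n. Summing: Σ_{i=1}^{274} (n − i)/n = (0 + 1 + … + 273)/274 = 274(274 − 1)/(2·274) = (274 − 1)/2.
Hence E[X] = Σ_{i=1}^{274} (274 − i)/274 = 273/2 ≈ 136.500000.

E[X] = 273/2 = 136.500000.


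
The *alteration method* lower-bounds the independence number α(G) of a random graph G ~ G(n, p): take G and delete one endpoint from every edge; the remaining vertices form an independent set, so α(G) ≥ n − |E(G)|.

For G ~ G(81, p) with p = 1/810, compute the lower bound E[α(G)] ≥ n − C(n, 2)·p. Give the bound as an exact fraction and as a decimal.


E[|E(G)|] = C(81, 2)·p = 3240 · (1/810) = 4.
E[α(G)] ≥ n − E[|E(G)|] = 81 − 4 = 77.
Numerically: ≈ 77.000.
(This is only a lower bound; the true E[α(G)] may be larger.)

E[α(G)] ≥ 77 ≈ 77.000.


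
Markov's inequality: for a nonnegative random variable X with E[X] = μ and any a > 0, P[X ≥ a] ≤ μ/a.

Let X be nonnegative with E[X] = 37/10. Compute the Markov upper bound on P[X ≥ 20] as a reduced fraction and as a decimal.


μ = E[X] = 37/10, a = 20.
Markov: P[X ≥ 20] ≤ μ/a = (37/10)/20 = 37/200.
Numerically: ≈ 0.185.
(Since a = 20 > μ = 3.700, the bound 37/200 is < 1 and informative.)

P[X ≥ 20] ≤ 37/200 ≈ 0.185.


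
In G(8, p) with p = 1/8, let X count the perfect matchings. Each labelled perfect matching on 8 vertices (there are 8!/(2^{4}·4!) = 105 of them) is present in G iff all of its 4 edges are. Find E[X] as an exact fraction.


K_8 has 8!/(2^{4}·4!) = 105 labelled perfect matchings.
For each such perfect matching H, let X_H = 1 if all 4 edges of H are present in G. Then P[X_H = 1] = p^{4} = (1/8)^{4} = 1/4096.
By linearity of expectation: E[X] = Σ_H E[X_H] = 105 · p^{4} = 105 · 1/4096 = 105/4096.
Numerically: E[X] ≈ 0.025635.

E[X] = 105 · (1/8)^{4} = 105/4096 ≈ 0.025635.


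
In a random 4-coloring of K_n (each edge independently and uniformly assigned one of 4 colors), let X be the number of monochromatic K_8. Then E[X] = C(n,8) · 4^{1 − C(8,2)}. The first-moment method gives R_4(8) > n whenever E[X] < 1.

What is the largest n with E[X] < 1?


We need C(n, 8) · 4^{1 − 28} < 1, i.e. C(n, 8) < 4^{28 − 1} = 18014398509481984.
Check values of n near the boundary:
  n = 402: C(402, 8) = 15770615726749950; 15770615726749950 < 18014398509481984? YES
  n = 403: C(403, 8) = 16090020602228430; 16090020602228430 < 18014398509481984? YES
  n = 404: C(404, 8) = 16415071523485570; 16415071523485570 < 18014398509481984? YES
  n = 405: C(405, 8) = 16745853821188050; 16745853821188050 < 18014398509481984? YES
  n = 406: C(406, 8) = 17082453897995850; 17082453897995850 < 18014398509481984? YES
  n = 407: C(407, 8) = 17424959239309050; 17424959239309050 < 18014398509481984? YES
  n = 408: C(408, 8) = 17773458424095231; 17773458424095231 < 18014398509481984? YES
  n = 409: C(409, 8) = 18128041135797879; 18128041135797879 < 18014398509481984? NO
  n = 410: C(410, 8) = 18488798173326195; 18488798173326195 < 18014398509481984? NO
The largest n with C(n, 8) < 18014398509481984 is n = 408 (where E[X] = 17773458424095231/18014398509481984 ≈ 0.9866251). Hence R_4(8) > 408, i.e. R_4(8) ≥ 409.

Largest n = 408; hence R_4(8) > 408.


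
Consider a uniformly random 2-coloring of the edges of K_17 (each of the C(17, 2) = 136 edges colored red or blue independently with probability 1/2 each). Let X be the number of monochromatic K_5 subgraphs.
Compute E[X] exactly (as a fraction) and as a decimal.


Let X = Σ_S X_S over the C(17, 5) = 6188 subsets S of size 5, where X_S = 1 if the K_5 on S is monochromatic.
For a fixed S, the K_5 on S has C(5, 2) = 10 edges. P[all 10 edges red] = (1/2)^10, and likewise for blue, so P[monochromatic] = 2·(1/2)^10 = 2^{1 − 10} = 1/512.
By linearity: E[X] = C(17, 5) · 2^{1 − 10} = 6188 · 1/512 = 1547/128.
Numerically: E[X] ≈ 12.086.

E[X] = C(17,5)·2^(1−C(5,2)) = 1547/128 ≈ 12.086.


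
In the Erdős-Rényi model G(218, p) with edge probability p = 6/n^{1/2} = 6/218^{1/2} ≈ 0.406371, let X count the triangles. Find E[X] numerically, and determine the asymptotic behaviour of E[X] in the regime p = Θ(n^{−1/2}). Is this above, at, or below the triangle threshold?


Number of potential triangles: C(218, 3) = 1703016.
Each occurs with probability p³ ≈ (0.406371)³ ≈ 6.71071833e-02.
By linearity: E[X] = C(218, 3)·p³ ≈ 1703016 · 6.71071833e-02 ≈ 114284.606942.
Since α = 1/2 < 1, p = c/n^{1/2} ≫ 1/n is above the triangle threshold p ~ 1/n. Asymptotically E[X] ~ (c³/6)·n^{3(1−α)} = (6³/6)·n^{1.5} → ∞; triangles are abundant w.h.p.

E[X] ≈ 114284.606942; in regime p = Θ(1/n^{1/2}) E[X] diverges (above the triangle threshold p ~ 1/n).


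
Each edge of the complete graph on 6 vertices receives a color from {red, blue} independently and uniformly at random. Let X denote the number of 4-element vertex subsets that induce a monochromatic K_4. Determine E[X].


Let X = Σ_S X_S over the C(6, 4) = 15 subsets S of size 4, where X_S = 1 if the K_4 on S is monochromatic.
For a fixed S, the K_4 on S has C(4, 2) = 6 edges. P[all 6 edges red] = (1/2)^6, and likewise for blue, so P[monochromatic] = 2·(1/2)^6 = 2^{1 − 6} = 1/32.
By linearity: E[X] = C(6, 4) · 2^{1 − 6} = 15 · 1/32 = 15/32.
Numerically: E[X] ≈ 0.468750.

E[X] = C(6,4)·2^(1−C(4,2)) = 15/32 ≈ 0.468750.


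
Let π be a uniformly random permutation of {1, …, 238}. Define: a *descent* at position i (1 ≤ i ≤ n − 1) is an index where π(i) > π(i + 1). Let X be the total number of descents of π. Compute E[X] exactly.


Write X = Σ X_I over i = 1, …, 237, with X_I the indicator of one descent.
There are 237 indicators.
For each fixed i, the pair (π(i), π(i+1)) is a uniformly random ordered pair of distinct values from {1, …, 238}; by symmetry P[π(i) > π(i+1)] = 1/2.
By linearity: E[X] = 237 · (1/2) = (238 − 1) · (1/2) = 237/2 ≈ 118.500000.

E[X] = 237/2 = 118.500000.


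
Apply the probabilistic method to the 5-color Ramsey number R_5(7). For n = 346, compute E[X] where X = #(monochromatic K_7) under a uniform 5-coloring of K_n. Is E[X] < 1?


E[X] = C(346, 7) · 5^{1 − 21} = 110809404801480 · 5^{−20} = 110809404801480/95367431640625.
As a reduced fraction: E[X] = 22161880960296/19073486328125 ≈ 1.1619.
Is E[X] < 1? NO.
Since E[X] ≥ 1, the first-moment bound is inconclusive at n = 346; it does NOT by itself certify R_5(7) > 346.

E[X] = 22161880960296/19073486328125 ≈ 1.1619; E[X] ≥ 1; first-moment method inconclusive here.


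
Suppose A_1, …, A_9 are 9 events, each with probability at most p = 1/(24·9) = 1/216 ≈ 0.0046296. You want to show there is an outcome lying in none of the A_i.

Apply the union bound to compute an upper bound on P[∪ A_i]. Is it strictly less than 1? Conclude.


Union bound: P[∪_{i=1}^{9} A_i] ≤ Σ_i P[A_i] ≤ 9·p = 9·(1/216) = 1/24.
Numerically: 1/24 ≈ 0.0416667.
Is 1/24 < 1? YES.
Since P[∪ A_i] ≤ 1/24 < 1, the complement has P[∩ A_i^c] ≥ 1 − 1/24 = 23/24 > 0, so some outcome avoids every A_i.

9·p = 1/24 ≈ 0.0416667; existence CERTIFIED by the union bound.


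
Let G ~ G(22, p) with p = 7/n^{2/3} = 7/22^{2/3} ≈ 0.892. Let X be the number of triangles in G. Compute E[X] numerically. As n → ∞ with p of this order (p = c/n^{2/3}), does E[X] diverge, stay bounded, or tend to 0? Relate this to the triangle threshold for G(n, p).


Number of potential triangles: C(22, 3) = 1540.
Each occurs with probability p³ ≈ (0.892)³ ≈ 7.08678e-01.
By linearity: E[X] = C(22, 3)·p³ ≈ 1540 · 7.08678e-01 ≈ 1091.364.
Since α = 2/3 < 1, p = c/n^{2/3} ≫ 1/n is above the triangle threshold p ~ 1/n. Asymptotically E[X] ~ (c³/6)·n^{3(1−α)} = (7³/6)·n^{1} → ∞; triangles are abundant w.h.p.

E[X] ≈ 1091.364; in regime p = Θ(1/n^{2/3}) E[X] diverges (above the triangle threshold p ~ 1/n).


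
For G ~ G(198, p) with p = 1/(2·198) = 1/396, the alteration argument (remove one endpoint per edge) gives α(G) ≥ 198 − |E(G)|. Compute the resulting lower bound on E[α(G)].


E[|E(G)|] = C(198, 2)·p = 19503 · (1/396) = 197/4.
E[α(G)] ≥ n − E[|E(G)|] = 198 − 197/4 = 595/4.
Numerically: ≈ 148.750.
(This is only a lower bound; the true E[α(G)] may be larger.)

E[α(G)] ≥ 595/4 ≈ 148.750.


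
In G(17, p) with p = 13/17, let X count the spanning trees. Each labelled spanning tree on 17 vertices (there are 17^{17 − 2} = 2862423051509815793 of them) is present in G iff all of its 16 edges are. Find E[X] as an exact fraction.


K_17 has 17^{17 − 2} = 2862423051509815793 labelled spanning trees.
For each such spanning tree H, let X_H = 1 if all 16 edges of H are present in G. Then P[X_H = 1] = p^{16} = (13/17)^{16} = 665416609183179841/48661191875666868481.
By linearity of expectation: E[X] = Σ_H E[X_H] = 2862423051509815793 · p^{16} = 2862423051509815793 · 665416609183179841/48661191875666868481 = 665416609183179841/17.
Numerically: E[X] ≈ 3.91422e+16.

E[X] = 2862423051509815793 · (13/17)^{16} = 665416609183179841/17 ≈ 3.91422e+16.


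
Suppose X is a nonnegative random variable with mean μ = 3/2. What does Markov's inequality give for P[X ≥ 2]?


μ = E[X] = 3/2, a = 2.
Markov: P[X ≥ 2] ≤ μ/a = (3/2)/2 = 3/4.
Numerically: ≈ 0.750000.
(Since a = 2 > μ = 1.500000, the bound 3/4 is < 1 and informative.)

P[X ≥ 2] ≤ 3/4 ≈ 0.750000.


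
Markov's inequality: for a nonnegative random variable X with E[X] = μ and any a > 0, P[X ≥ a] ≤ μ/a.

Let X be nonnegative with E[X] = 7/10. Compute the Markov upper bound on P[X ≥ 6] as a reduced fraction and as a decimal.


μ = E[X] = 7/10, a = 6.
Markov: P[X ≥ 6] ≤ μ/a = (7/10)/6 = 7/60.
Numerically: ≈ 0.11667.
(Since a = 6 > μ = 0.70000, the bound 7/60 is < 1 and informative.)

P[X ≥ 6] ≤ 7/60 ≈ 0.11667.


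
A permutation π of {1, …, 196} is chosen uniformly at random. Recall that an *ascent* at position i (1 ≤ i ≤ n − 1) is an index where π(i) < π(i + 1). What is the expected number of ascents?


Write X = Σ X_I over i = 1, …, 195, with X_I the indicator of one ascent.
There are 195 indicators.
For each fixed i, the pair (π(i), π(i+1)) is a uniformly random ordered pair of distinct values from {1, …, 196}; by symmetry P[π(i) < π(i+1)] = 1/2.
By linearity: E[X] = 195 · (1/2) = (196 − 1) · (1/2) = 195/2 ≈ 97.500000.

E[X] = 195/2 = 97.500000.


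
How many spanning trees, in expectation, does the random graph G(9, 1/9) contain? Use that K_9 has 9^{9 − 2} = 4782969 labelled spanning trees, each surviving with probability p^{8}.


K_9 has 9^{9 − 2} = 4782969 labelled spanning trees.
For each such spanning tree H, let X_H = 1 if all 8 edges of H are present in G. Then P[X_H = 1] = p^{8} = (1/9)^{8} = 1/43046721.
By linearity of expectation: E[X] = Σ_H E[X_H] = 4782969 · p^{8} = 4782969 · 1/43046721 = 1/9.
Numerically: E[X] ≈ 0.11111.

E[X] = 4782969 · (1/9)^{8} = 1/9 ≈ 0.11111.


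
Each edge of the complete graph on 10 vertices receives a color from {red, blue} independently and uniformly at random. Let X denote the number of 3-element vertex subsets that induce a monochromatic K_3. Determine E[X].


Let X = Σ_S X_S over the C(10, 3) = 120 subsets S of size 3, where X_S = 1 if the K_3 on S is monochromatic.
For a fixed S, the K_3 on S has C(3, 2) = 3 edges. P[all 3 edges red] = (1/2)^3, and likewise for blue, so P[monochromatic] = 2·(1/2)^3 = 2^{1 − 3} = 1/4.
By linearity of expectation: E[X] = C(10, 3) · 2^{1 − 3} = 120 · 1/4 = 30.
Numerically: E[X] ≈ 30.00000.

E[X] = C(10,3)·2^(1−C(3,2)) = 30 ≈ 30.00000.


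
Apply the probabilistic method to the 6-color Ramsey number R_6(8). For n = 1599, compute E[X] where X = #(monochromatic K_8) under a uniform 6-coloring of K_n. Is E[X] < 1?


E[X] = C(1599, 8) · 6^{1 − 28} = 1041478627524184359081 · 6^{−27} = 1041478627524184359081/1023490369077469249536.
As a reduced fraction: E[X] = 38573282500895717003/37907050706572935168 ≈ 1.0176.
Is E[X] < 1? NO.
Since E[X] ≥ 1, the first-moment bound is inconclusive at n = 1599; it does NOT by itself certify R_6(8) > 1599.

E[X] = 38573282500895717003/37907050706572935168 ≈ 1.0176; E[X] ≥ 1; first-moment method inconclusive here.


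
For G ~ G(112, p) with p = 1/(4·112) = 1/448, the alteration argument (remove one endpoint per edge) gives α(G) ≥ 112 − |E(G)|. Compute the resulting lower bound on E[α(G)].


E[|E(G)|] = C(112, 2)·p = 6216 · (1/448) = 111/8.
E[α(G)] ≥ n − E[|E(G)|] = 112 − 111/8 = 785/8.
Numerically: ≈ 98.125.
(This is only a lower bound; the true E[α(G)] may be larger.)

E[α(G)] ≥ 785/8 ≈ 98.125.


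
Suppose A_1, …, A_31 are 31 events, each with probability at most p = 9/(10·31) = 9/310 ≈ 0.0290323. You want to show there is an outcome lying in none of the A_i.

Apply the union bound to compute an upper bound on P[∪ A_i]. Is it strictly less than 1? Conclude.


Union bound: P[∪_{i=1}^{31} A_i] ≤ Σ_i P[A_i] ≤ 31·p = 31·(9/310) = 9/10.
Numerically: 9/10 ≈ 0.9000000.
Is 9/10 < 1? YES.
Since P[∪ A_i] ≤ 9/10 < 1, the complement has P[∩ A_i^c] ≥ 1 − 9/10 = 1/10 > 0, so some outcome avoids every A_i.

31·p = 9/10 ≈ 0.9000000; existence CERTIFIED by the union bound.
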